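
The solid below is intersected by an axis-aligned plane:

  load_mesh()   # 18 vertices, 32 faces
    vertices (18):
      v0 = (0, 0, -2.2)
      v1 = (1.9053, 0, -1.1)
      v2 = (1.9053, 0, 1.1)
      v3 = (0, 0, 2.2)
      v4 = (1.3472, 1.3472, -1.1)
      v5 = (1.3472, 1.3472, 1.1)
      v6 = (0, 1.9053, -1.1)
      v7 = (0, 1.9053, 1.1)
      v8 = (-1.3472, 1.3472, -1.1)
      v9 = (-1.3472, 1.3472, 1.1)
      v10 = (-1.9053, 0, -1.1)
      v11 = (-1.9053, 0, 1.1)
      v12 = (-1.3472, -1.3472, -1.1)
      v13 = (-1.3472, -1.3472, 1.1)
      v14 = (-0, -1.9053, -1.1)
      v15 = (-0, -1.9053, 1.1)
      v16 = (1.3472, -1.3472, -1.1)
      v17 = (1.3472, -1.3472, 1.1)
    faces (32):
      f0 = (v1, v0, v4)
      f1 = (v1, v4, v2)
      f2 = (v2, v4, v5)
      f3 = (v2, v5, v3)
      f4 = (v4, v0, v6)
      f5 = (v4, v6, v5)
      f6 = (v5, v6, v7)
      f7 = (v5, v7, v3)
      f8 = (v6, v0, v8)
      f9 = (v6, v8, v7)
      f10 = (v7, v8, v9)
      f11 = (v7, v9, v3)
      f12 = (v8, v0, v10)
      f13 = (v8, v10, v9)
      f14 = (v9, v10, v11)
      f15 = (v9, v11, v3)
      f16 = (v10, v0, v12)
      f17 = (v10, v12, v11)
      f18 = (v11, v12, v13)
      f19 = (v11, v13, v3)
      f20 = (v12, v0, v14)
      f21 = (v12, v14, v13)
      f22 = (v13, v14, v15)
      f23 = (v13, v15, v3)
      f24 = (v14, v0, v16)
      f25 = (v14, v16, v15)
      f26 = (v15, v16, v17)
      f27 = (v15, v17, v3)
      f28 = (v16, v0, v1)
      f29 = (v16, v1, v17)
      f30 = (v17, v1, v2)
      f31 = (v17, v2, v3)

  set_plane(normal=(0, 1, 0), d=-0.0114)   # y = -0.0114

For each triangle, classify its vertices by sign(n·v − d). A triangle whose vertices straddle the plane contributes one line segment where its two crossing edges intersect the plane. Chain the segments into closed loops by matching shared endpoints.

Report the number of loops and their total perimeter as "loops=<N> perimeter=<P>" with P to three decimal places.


loops=1 perimeter=13.173

Straddling triangles (12 of 32):
  (v10,v0,v12) [++-] → (-0.0114, -0.0114, -2.19069)–(-1.90058, -0.0114, -1.1)  len=2.1814
  (v10,v12,v11) [+-+] → (-1.90058, -0.0114, -1.1)–(-1.90058, -0.0114, 1.08138)  len=2.1814
  (v11,v12,v13) [+--] → (-1.90058, -0.0114, 1.08138)–(-1.90058, -0.0114, 1.1)  len=0.0186
  (v11,v13,v3) [+-+] → (-1.90058, -0.0114, 1.1)–(-0.0114, -0.0114, 2.19069)  len=2.1814
  (v12,v0,v14) [-+-] → (-0.0114, -0.0114, -2.19069)–(0, -0.0114, -2.19342)  len=0.0117
  (v13,v15,v3) [--+] → (0, -0.0114, 2.19342)–(-0.0114, -0.0114, 2.19069)  len=0.0117
  (v14,v0,v16) [-+-] → (0, -0.0114, -2.19342)–(0.0114, -0.0114, -2.19069)  len=0.0117
  (v15,v17,v3) [--+] → (0.0114, -0.0114, 2.19069)–(0, -0.0114, 2.19342)  len=0.0117
  (v16,v0,v1) [-++] → (0.0114, -0.0114, -2.19069)–(1.90058, -0.0114, -1.1)  len=2.1814
  (v16,v1,v17) [-+-] → (1.90058, -0.0114, -1.1)–(1.90058, -0.0114, -1.08138)  len=0.0186
  (v17,v1,v2) [-++] → (1.90058, -0.0114, -1.08138)–(1.90058, -0.0114, 1.1)  len=2.1814
  (v17,v2,v3) [-++] → (1.90058, -0.0114, 1.1)–(0.0114, -0.0114, 2.19069)  len=2.1814

Chained into 1 loop(s):
  loop 1: 12 segments, perimeter = 13.1726
Total perimeter = 13.173


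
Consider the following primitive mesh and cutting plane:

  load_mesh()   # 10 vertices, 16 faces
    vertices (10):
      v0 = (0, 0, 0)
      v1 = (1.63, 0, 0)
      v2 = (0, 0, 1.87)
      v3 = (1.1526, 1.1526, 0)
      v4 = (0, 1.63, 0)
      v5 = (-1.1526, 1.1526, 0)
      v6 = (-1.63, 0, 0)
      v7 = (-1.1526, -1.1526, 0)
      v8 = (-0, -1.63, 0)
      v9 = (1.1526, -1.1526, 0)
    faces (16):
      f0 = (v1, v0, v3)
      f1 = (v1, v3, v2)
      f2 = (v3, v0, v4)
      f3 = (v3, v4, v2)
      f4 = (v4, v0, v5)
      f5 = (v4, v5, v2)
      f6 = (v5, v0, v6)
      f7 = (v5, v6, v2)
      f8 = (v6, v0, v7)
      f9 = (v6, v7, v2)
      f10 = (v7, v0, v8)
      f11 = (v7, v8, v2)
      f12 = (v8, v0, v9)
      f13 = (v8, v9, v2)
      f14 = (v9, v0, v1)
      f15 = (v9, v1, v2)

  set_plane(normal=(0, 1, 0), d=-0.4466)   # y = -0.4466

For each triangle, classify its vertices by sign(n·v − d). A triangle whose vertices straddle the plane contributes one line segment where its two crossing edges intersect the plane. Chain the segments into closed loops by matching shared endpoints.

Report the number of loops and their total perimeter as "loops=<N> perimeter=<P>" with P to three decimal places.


Straddling triangles (8 of 16):
  (v6,v0,v7) [++-] → (-0.4466, -0.4466, 0)–(-1.44502, -0.4466, 0)  len=0.9984
  (v6,v7,v2) [+-+] → (-1.44502, -0.4466, 0)–(-0.4466, -0.4466, 1.14543)  len=1.5195
  (v7,v0,v8) [-+-] → (-0.4466, -0.4466, 0)–(0, -0.4466, 0)  len=0.4466
  (v7,v8,v2) [--+] → (0, -0.4466, 1.35764)–(-0.4466, -0.4466, 1.14543)  len=0.4945
  (v8,v0,v9) [-+-] → (0, -0.4466, 0)–(0.4466, -0.4466, 0)  len=0.4466
  (v8,v9,v2) [--+] → (0.4466, -0.4466, 1.14543)–(0, -0.4466, 1.35764)  len=0.4945
  (v9,v0,v1) [-++] → (0.4466, -0.4466, 0)–(1.44502, -0.4466, 0)  len=0.9984
  (v9,v1,v2) [-++] → (1.44502, -0.4466, 0)–(0.4466, -0.4466, 1.14543)  len=1.5195

Chained into 1 loop(s):
  loop 1: 8 segments, perimeter = 6.9179
Total perimeter = 6.918

loops=1 perimeter=6.918


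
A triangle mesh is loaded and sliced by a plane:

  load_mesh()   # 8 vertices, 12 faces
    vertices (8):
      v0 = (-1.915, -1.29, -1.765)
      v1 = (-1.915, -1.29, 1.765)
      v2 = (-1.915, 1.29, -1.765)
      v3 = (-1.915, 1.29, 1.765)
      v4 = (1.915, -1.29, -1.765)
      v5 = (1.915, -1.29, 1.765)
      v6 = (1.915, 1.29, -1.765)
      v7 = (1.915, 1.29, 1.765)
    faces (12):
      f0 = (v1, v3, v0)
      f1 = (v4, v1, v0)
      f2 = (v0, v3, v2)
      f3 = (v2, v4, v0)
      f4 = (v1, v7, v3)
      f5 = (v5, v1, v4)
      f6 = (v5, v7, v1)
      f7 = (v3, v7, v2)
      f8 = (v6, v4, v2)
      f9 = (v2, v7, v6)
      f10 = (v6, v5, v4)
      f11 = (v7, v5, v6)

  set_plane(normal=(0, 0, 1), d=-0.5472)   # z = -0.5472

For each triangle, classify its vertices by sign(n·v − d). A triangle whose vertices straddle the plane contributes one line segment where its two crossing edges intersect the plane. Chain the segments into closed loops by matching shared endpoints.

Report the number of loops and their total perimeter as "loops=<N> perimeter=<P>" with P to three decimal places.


loops=1 perimeter=12.820

Straddling triangles (8 of 12):
  (v1,v3,v0) [++-] → (-1.915, -0.399937, -0.5472)–(-1.915, -1.29, -0.5472)  len=0.8901
  (v4,v1,v0) [-+-] → (0.593704, -1.29, -0.5472)–(-1.915, -1.29, -0.5472)  len=2.5087
  (v0,v3,v2) [-+-] → (-1.915, -0.399937, -0.5472)–(-1.915, 1.29, -0.5472)  len=1.6899
  (v5,v1,v4) [++-] → (0.593704, -1.29, -0.5472)–(1.915, -1.29, -0.5472)  len=1.3213
  (v3,v7,v2) [++-] → (-0.593704, 1.29, -0.5472)–(-1.915, 1.29, -0.5472)  len=1.3213
  (v2,v7,v6) [-+-] → (-0.593704, 1.29, -0.5472)–(1.915, 1.29, -0.5472)  len=2.5087
  (v6,v5,v4) [-+-] → (1.915, 0.399937, -0.5472)–(1.915, -1.29, -0.5472)  len=1.6899
  (v7,v5,v6) [++-] → (1.915, 0.399937, -0.5472)–(1.915, 1.29, -0.5472)  len=0.8901

Chained into 1 loop(s):
  loop 1: 8 segments, perimeter = 12.8200
Total perimeter = 12.820


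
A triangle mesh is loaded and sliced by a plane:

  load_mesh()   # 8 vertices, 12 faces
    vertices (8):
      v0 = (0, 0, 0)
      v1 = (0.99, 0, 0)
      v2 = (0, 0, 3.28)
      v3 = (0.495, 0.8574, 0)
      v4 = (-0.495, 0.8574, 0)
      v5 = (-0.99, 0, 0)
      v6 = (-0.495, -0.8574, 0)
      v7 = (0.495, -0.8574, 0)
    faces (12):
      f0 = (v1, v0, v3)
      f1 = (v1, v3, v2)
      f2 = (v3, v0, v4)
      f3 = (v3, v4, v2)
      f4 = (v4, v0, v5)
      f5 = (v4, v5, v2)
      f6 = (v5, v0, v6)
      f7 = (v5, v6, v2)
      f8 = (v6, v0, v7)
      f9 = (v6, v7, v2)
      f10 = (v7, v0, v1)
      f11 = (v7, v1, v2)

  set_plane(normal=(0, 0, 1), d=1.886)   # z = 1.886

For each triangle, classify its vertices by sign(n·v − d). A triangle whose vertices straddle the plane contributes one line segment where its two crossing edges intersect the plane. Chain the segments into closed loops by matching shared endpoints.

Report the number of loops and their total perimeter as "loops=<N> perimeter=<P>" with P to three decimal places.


loops=1 perimeter=2.525

Straddling triangles (6 of 12):
  (v1,v3,v2) [--+] → (0.210375, 0.364395, 1.886)–(0.42075, 0, 1.886)  len=0.4208
  (v3,v4,v2) [--+] → (-0.210375, 0.364395, 1.886)–(0.210375, 0.364395, 1.886)  len=0.4208
  (v4,v5,v2) [--+] → (-0.42075, 0, 1.886)–(-0.210375, 0.364395, 1.886)  len=0.4208
  (v5,v6,v2) [--+] → (-0.210375, -0.364395, 1.886)–(-0.42075, 0, 1.886)  len=0.4208
  (v6,v7,v2) [--+] → (0.210375, -0.364395, 1.886)–(-0.210375, -0.364395, 1.886)  len=0.4208
  (v7,v1,v2) [--+] → (0.42075, 0, 1.886)–(0.210375, -0.364395, 1.886)  len=0.4208

Chained into 1 loop(s):
  loop 1: 6 segments, perimeter = 2.5246
Total perimeter = 2.525


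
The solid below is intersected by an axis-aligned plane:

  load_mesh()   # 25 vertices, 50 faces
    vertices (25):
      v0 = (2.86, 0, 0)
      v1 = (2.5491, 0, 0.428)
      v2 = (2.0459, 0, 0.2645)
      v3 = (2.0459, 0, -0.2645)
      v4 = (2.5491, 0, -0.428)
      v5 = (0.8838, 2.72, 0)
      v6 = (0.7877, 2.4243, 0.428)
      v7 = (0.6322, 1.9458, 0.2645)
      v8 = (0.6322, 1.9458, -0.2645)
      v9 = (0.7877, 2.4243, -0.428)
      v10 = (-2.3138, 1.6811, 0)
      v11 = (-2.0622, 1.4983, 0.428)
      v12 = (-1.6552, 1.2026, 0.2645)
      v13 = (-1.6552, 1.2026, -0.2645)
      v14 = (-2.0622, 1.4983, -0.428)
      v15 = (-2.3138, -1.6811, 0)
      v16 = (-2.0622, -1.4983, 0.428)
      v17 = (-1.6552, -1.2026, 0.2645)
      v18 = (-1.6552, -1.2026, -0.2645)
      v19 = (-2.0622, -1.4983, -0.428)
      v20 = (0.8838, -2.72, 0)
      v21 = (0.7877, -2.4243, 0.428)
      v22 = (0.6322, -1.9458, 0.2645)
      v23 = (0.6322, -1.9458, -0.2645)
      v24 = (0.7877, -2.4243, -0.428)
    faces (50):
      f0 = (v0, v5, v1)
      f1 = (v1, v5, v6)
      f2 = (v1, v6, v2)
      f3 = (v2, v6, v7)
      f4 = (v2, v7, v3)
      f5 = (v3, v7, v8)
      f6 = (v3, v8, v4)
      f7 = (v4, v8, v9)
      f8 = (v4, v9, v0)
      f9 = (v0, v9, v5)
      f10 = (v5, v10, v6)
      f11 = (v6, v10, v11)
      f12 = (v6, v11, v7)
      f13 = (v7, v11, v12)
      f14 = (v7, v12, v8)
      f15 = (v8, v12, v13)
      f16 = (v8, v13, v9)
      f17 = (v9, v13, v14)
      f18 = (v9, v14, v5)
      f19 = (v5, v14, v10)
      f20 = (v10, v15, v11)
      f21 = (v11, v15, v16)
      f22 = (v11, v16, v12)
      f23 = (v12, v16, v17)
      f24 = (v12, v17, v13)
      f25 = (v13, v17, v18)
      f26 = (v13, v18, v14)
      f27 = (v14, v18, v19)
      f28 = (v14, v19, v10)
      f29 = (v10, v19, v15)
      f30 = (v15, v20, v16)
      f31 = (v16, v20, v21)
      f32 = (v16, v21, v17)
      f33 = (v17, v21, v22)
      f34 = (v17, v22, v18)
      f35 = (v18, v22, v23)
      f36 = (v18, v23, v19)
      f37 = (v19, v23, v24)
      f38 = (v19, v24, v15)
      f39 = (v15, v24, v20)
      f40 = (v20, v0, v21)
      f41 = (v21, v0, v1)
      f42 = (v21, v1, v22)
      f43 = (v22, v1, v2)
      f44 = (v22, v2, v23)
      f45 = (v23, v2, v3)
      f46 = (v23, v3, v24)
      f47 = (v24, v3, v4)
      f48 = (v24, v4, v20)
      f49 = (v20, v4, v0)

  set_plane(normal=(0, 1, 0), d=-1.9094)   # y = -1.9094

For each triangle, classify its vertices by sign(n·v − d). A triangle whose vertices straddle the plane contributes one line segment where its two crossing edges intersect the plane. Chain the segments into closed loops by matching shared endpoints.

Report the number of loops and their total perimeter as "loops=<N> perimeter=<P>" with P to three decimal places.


Straddling triangles (20 of 50):
  (v15,v20,v16) [+-+] → (-1.61112, -1.9094, 0)–(-1.07088, -1.9094, 0.283979)  len=0.6103
  (v16,v20,v21) [+--] → (-1.07088, -1.9094, 0.283979)–(-0.79698, -1.9094, 0.428)  len=0.3095
  (v16,v21,v17) [+-+] → (-0.79698, -1.9094, 0.428)–(-0.241889, -1.9094, 0.359091)  len=0.5594
  (v17,v21,v22) [+--] → (-0.241889, -1.9094, 0.359091)–(0.520169, -1.9094, 0.2645)  len=0.7679
  (v17,v22,v18) [+-+] → (0.520169, -1.9094, 0.2645)–(0.520169, -1.9094, 0.238591)  len=0.0259
  (v18,v22,v23) [+--] → (0.520169, -1.9094, 0.238591)–(0.520169, -1.9094, -0.2645)  len=0.5031
  (v18,v23,v19) [+-+] → (0.520169, -1.9094, -0.2645)–(0.413035, -1.9094, -0.277799)  len=0.1080
  (v19,v23,v24) [+--] → (0.413035, -1.9094, -0.277799)–(-0.79698, -1.9094, -0.428)  len=1.2193
  (v19,v24,v15) [+-+] → (-0.79698, -1.9094, -0.428)–(-1.36107, -1.9094, -0.131475)  len=0.6373
  (v15,v24,v20) [+--] → (-1.36107, -1.9094, -0.131475)–(-1.61112, -1.9094, 0)  len=0.2825
  (v20,v0,v21) [-+-] → (1.47274, -1.9094, 0)–(1.22784, -1.9094, 0.337097)  len=0.4167
  (v21,v0,v1) [-++] → (1.22784, -1.9094, 0.337097)–(1.16181, -1.9094, 0.428)  len=0.1124
  (v21,v1,v22) [-+-] → (1.16181, -1.9094, 0.428)–(0.668059, -1.9094, 0.267559)  len=0.5192
  (v22,v1,v2) [-++] → (0.668059, -1.9094, 0.267559)–(0.658646, -1.9094, 0.2645)  len=0.0099
  (v22,v2,v23) [-+-] → (0.658646, -1.9094, 0.2645)–(0.658646, -1.9094, -0.254604)  len=0.5191
  (v23,v2,v3) [-++] → (0.658646, -1.9094, -0.254604)–(0.658646, -1.9094, -0.2645)  len=0.0099
  (v23,v3,v24) [-+-] → (0.658646, -1.9094, -0.2645)–(1.05493, -1.9094, -0.393274)  len=0.4167
  (v24,v3,v4) [-++] → (1.05493, -1.9094, -0.393274)–(1.16181, -1.9094, -0.428)  len=0.1124
  (v24,v4,v20) [-+-] → (1.16181, -1.9094, -0.428)–(1.38008, -1.9094, -0.12755)  len=0.3714
  (v20,v4,v0) [-++] → (1.38008, -1.9094, -0.12755)–(1.47274, -1.9094, 0)  len=0.1577

Chained into 2 loop(s):
  loop 1: 10 segments, perimeter = 5.0231
  loop 2: 10 segments, perimeter = 2.6452
Total perimeter = 7.668

loops=2 perimeter=7.668


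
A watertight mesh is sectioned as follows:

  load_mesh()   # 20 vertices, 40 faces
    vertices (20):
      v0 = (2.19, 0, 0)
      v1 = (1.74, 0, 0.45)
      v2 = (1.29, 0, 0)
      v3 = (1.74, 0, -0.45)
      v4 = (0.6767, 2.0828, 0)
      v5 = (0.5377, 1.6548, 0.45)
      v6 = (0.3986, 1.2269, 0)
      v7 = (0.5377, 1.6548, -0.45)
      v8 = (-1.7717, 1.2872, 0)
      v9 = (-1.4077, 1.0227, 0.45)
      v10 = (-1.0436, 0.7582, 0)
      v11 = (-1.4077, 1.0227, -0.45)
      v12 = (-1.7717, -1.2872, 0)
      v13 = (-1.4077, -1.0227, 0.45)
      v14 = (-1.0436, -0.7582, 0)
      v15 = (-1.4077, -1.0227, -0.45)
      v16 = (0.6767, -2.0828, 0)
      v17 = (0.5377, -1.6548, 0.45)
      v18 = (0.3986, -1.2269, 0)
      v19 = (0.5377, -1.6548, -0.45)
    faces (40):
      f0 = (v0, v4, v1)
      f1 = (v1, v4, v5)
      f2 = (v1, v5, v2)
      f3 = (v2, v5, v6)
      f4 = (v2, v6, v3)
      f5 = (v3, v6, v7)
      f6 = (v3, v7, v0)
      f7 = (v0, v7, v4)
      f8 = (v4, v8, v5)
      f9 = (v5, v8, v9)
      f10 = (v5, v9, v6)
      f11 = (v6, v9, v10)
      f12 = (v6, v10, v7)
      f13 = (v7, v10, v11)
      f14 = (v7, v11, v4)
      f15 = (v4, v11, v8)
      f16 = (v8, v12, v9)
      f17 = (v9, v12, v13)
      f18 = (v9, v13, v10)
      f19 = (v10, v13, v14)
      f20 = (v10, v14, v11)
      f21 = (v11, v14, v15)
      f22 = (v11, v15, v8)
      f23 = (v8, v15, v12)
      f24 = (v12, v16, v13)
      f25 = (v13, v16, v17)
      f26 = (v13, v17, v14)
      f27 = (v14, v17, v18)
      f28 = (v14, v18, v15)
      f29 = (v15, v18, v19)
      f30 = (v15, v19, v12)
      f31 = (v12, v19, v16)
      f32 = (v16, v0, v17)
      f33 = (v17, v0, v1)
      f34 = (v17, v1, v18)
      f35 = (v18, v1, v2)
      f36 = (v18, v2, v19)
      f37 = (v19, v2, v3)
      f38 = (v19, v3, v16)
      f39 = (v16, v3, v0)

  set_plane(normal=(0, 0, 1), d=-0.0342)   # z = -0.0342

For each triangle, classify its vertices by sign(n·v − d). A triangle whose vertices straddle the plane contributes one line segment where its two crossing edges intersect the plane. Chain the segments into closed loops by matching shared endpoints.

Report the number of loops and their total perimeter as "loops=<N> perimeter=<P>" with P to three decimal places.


loops=2 perimeter=20.455

Straddling triangles (20 of 40):
  (v2,v6,v3) [++-] → (0.500546, 1.13366, -0.0342)–(1.3242, 0, -0.0342)  len=1.4013
  (v3,v6,v7) [-+-] → (0.500546, 1.13366, -0.0342)–(0.409172, 1.25942, -0.0342)  len=0.1555
  (v3,v7,v0) [--+] → (2.06443, 0.125765, -0.0342)–(2.1558, 0, -0.0342)  len=0.1555
  (v0,v7,v4) [+-+] → (2.06443, 0.125765, -0.0342)–(0.666136, 2.05027, -0.0342)  len=2.3789
  (v6,v10,v7) [++-] → (-0.923421, 0.826342, -0.0342)–(0.409172, 1.25942, -0.0342)  len=1.4012
  (v7,v10,v11) [-+-] → (-0.923421, 0.826342, -0.0342)–(-1.07127, 0.778302, -0.0342)  len=0.1555
  (v7,v11,v4) [--+] → (0.518286, 2.00223, -0.0342)–(0.666136, 2.05027, -0.0342)  len=0.1555
  (v4,v11,v8) [+-+] → (0.518286, 2.00223, -0.0342)–(-1.74404, 1.2671, -0.0342)  len=2.3788
  (v10,v14,v11) [++-] → (-1.07127, -0.622852, -0.0342)–(-1.07127, 0.778302, -0.0342)  len=1.4012
  (v11,v14,v15) [-+-] → (-1.07127, -0.622852, -0.0342)–(-1.07127, -0.778302, -0.0342)  len=0.1555
  (v11,v15,v8) [--+] → (-1.74404, 1.11165, -0.0342)–(-1.74404, 1.2671, -0.0342)  len=0.1555
  (v8,v15,v12) [+-+] → (-1.74404, 1.11165, -0.0342)–(-1.74404, -1.2671, -0.0342)  len=2.3787
  (v14,v18,v15) [++-] → (0.261321, -1.21138, -0.0342)–(-1.07127, -0.778302, -0.0342)  len=1.4012
  (v15,v18,v19) [-+-] → (0.261321, -1.21138, -0.0342)–(0.409172, -1.25942, -0.0342)  len=0.1555
  (v15,v19,v12) [--+] → (-1.59619, -1.31514, -0.0342)–(-1.74404, -1.2671, -0.0342)  len=0.1555
  (v12,v19,v16) [+-+] → (-1.59619, -1.31514, -0.0342)–(0.666136, -2.05027, -0.0342)  len=2.3788
  (v18,v2,v19) [++-] → (1.23283, -0.125765, -0.0342)–(0.409172, -1.25942, -0.0342)  len=1.4013
  (v19,v2,v3) [-+-] → (1.23283, -0.125765, -0.0342)–(1.3242, 0, -0.0342)  len=0.1555
  (v19,v3,v16) [--+] → (0.757511, -1.92451, -0.0342)–(0.666136, -2.05027, -0.0342)  len=0.1555
  (v16,v3,v0) [+-+] → (0.757511, -1.92451, -0.0342)–(2.1558, 0, -0.0342)  len=2.3789

Chained into 2 loop(s):
  loop 1: 10 segments, perimeter = 7.7834
  loop 2: 10 segments, perimeter = 12.6713
Total perimeter = 20.455


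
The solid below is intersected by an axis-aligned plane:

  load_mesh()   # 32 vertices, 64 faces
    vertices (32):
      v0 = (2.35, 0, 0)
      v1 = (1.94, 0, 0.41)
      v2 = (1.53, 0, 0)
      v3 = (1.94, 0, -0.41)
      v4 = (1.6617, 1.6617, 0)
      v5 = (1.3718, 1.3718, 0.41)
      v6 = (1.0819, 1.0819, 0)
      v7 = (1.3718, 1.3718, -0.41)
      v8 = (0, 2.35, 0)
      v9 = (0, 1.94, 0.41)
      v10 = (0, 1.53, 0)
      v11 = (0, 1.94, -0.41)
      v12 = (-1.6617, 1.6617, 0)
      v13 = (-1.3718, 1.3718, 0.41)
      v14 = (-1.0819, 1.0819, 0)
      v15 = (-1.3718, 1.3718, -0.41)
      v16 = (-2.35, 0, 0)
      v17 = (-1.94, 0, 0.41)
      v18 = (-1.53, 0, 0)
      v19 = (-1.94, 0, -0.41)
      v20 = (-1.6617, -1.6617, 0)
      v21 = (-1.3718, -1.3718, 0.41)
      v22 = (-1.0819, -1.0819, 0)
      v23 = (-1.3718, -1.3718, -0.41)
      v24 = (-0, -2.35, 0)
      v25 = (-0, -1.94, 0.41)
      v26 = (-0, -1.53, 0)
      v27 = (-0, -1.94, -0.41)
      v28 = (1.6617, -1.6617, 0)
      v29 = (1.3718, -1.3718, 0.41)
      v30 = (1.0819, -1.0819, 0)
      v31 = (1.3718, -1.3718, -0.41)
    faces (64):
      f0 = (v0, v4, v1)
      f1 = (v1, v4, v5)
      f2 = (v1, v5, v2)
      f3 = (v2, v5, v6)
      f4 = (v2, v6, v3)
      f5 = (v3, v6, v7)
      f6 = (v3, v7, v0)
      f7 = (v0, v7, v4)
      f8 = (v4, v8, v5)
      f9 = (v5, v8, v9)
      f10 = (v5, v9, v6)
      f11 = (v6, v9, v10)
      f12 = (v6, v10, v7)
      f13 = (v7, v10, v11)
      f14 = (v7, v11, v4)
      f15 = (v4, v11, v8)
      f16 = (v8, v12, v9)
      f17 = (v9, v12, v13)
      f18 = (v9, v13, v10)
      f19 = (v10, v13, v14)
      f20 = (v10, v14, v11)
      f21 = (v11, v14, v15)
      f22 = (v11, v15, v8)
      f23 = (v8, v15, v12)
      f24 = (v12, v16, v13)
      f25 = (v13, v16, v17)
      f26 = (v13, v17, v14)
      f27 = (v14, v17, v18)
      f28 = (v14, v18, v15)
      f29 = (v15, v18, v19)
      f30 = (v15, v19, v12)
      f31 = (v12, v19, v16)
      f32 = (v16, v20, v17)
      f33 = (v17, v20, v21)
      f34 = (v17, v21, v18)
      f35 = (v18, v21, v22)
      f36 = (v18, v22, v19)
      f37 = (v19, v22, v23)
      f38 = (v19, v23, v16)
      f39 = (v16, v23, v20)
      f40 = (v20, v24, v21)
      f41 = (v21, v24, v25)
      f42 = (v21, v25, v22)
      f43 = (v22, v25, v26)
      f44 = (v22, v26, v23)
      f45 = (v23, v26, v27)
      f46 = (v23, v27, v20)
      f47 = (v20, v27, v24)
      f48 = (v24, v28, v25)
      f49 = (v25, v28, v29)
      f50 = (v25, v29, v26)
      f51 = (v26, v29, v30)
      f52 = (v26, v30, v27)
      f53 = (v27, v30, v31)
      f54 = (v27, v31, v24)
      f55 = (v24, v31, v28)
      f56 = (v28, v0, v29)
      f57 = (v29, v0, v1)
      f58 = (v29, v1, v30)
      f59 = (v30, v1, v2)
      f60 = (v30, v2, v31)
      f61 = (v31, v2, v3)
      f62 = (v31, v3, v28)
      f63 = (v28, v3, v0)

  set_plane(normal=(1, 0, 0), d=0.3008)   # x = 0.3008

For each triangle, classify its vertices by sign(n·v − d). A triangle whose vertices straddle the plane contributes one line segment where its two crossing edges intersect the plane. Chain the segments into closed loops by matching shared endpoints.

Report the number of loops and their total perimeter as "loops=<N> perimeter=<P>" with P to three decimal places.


Straddling triangles (16 of 64):
  (v4,v8,v5) [+-+] → (0.3008, 2.2254, 0)–(0.3008, 2.13551, 0.0899023)  len=0.1271
  (v5,v8,v9) [+--] → (0.3008, 2.13551, 0.0899023)–(0.3008, 1.81541, 0.41)  len=0.4527
  (v5,v9,v6) [+-+] → (0.3008, 1.81541, 0.41)–(0.3008, 1.70142, 0.296008)  len=0.1612
  (v6,v9,v10) [+--] → (0.3008, 1.70142, 0.296008)–(0.3008, 1.40542, 0)  len=0.4186
  (v6,v10,v7) [+-+] → (0.3008, 1.40542, 0)–(0.3008, 1.49531, -0.0899023)  len=0.1271
  (v7,v10,v11) [+--] → (0.3008, 1.49531, -0.0899023)–(0.3008, 1.81541, -0.41)  len=0.4527
  (v7,v11,v4) [+-+] → (0.3008, 1.81541, -0.41)–(0.3008, 1.88962, -0.335782)  len=0.1050
  (v4,v11,v8) [+--] → (0.3008, 1.88962, -0.335782)–(0.3008, 2.2254, 0)  len=0.4749
  (v24,v28,v25) [-+-] → (0.3008, -2.2254, 0)–(0.3008, -1.88962, 0.335782)  len=0.4749
  (v25,v28,v29) [-++] → (0.3008, -1.88962, 0.335782)–(0.3008, -1.81541, 0.41)  len=0.1050
  (v25,v29,v26) [-+-] → (0.3008, -1.81541, 0.41)–(0.3008, -1.49531, 0.0899023)  len=0.4527
  (v26,v29,v30) [-++] → (0.3008, -1.49531, 0.0899023)–(0.3008, -1.40542, 0)  len=0.1271
  (v26,v30,v27) [-+-] → (0.3008, -1.40542, 0)–(0.3008, -1.70142, -0.296008)  len=0.4186
  (v27,v30,v31) [-++] → (0.3008, -1.70142, -0.296008)–(0.3008, -1.81541, -0.41)  len=0.1612
  (v27,v31,v24) [-+-] → (0.3008, -1.81541, -0.41)–(0.3008, -2.13551, -0.0899023)  len=0.4527
  (v24,v31,v28) [-++] → (0.3008, -2.13551, -0.0899023)–(0.3008, -2.2254, 0)  len=0.1271

Chained into 2 loop(s):
  loop 1: 8 segments, perimeter = 2.3193
  loop 2: 8 segments, perimeter = 2.3193
Total perimeter = 4.639

loops=2 perimeter=4.639


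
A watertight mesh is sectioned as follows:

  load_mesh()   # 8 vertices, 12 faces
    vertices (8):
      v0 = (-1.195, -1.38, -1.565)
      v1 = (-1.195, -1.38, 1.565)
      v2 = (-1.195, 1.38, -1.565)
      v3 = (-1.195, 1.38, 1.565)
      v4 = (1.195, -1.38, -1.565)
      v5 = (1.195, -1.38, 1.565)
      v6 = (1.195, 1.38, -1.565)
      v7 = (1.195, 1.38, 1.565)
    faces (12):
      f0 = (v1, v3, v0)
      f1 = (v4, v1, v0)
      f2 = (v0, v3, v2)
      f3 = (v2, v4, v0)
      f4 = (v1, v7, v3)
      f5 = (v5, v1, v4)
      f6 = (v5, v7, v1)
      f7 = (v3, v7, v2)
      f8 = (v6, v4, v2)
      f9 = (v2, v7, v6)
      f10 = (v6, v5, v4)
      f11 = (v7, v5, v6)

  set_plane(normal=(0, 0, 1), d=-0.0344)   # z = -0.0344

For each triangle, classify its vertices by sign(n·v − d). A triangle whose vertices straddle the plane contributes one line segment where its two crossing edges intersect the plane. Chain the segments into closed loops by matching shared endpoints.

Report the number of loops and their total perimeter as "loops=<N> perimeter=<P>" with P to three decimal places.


loops=1 perimeter=10.300

Straddling triangles (8 of 12):
  (v1,v3,v0) [++-] → (-1.195, -0.0303335, -0.0344)–(-1.195, -1.38, -0.0344)  len=1.3497
  (v4,v1,v0) [-+-] → (0.0262671, -1.38, -0.0344)–(-1.195, -1.38, -0.0344)  len=1.2213
  (v0,v3,v2) [-+-] → (-1.195, -0.0303335, -0.0344)–(-1.195, 1.38, -0.0344)  len=1.4103
  (v5,v1,v4) [++-] → (0.0262671, -1.38, -0.0344)–(1.195, -1.38, -0.0344)  len=1.1687
  (v3,v7,v2) [++-] → (-0.0262671, 1.38, -0.0344)–(-1.195, 1.38, -0.0344)  len=1.1687
  (v2,v7,v6) [-+-] → (-0.0262671, 1.38, -0.0344)–(1.195, 1.38, -0.0344)  len=1.2213
  (v6,v5,v4) [-+-] → (1.195, 0.0303335, -0.0344)–(1.195, -1.38, -0.0344)  len=1.4103
  (v7,v5,v6) [++-] → (1.195, 0.0303335, -0.0344)–(1.195, 1.38, -0.0344)  len=1.3497

Chained into 1 loop(s):
  loop 1: 8 segments, perimeter = 10.3000
Total perimeter = 10.300


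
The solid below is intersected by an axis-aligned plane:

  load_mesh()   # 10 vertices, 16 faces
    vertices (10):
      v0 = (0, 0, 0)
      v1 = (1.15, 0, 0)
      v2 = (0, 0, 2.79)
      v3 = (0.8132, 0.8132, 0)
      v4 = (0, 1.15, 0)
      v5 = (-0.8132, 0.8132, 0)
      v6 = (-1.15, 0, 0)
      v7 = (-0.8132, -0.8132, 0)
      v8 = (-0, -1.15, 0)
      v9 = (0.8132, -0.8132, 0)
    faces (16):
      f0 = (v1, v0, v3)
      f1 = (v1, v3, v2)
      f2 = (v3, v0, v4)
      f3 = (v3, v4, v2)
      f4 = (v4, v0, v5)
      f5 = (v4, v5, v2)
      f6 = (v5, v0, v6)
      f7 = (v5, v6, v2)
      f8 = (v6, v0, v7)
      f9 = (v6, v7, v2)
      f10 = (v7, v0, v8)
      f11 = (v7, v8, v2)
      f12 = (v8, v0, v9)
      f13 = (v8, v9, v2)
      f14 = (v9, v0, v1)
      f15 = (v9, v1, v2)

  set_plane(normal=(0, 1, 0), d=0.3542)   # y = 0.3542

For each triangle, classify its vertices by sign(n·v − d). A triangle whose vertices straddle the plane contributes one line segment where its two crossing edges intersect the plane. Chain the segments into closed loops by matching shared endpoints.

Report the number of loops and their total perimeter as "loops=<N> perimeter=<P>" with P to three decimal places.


Straddling triangles (8 of 16):
  (v1,v0,v3) [--+] → (0.3542, 0.3542, 0)–(1.0033, 0.3542, 0)  len=0.6491
  (v1,v3,v2) [-+-] → (1.0033, 0.3542, 0)–(0.3542, 0.3542, 1.57478)  len=1.7033
  (v3,v0,v4) [+-+] → (0.3542, 0.3542, 0)–(0, 0.3542, 0)  len=0.3542
  (v3,v4,v2) [++-] → (0, 0.3542, 1.93068)–(0.3542, 0.3542, 1.57478)  len=0.5021
  (v4,v0,v5) [+-+] → (0, 0.3542, 0)–(-0.3542, 0.3542, 0)  len=0.3542
  (v4,v5,v2) [++-] → (-0.3542, 0.3542, 1.57478)–(0, 0.3542, 1.93068)  len=0.5021
  (v5,v0,v6) [+--] → (-0.3542, 0.3542, 0)–(-1.0033, 0.3542, 0)  len=0.6491
  (v5,v6,v2) [+--] → (-1.0033, 0.3542, 0)–(-0.3542, 0.3542, 1.57478)  len=1.7033

Chained into 1 loop(s):
  loop 1: 8 segments, perimeter = 6.4175
Total perimeter = 6.417

loops=1 perimeter=6.417


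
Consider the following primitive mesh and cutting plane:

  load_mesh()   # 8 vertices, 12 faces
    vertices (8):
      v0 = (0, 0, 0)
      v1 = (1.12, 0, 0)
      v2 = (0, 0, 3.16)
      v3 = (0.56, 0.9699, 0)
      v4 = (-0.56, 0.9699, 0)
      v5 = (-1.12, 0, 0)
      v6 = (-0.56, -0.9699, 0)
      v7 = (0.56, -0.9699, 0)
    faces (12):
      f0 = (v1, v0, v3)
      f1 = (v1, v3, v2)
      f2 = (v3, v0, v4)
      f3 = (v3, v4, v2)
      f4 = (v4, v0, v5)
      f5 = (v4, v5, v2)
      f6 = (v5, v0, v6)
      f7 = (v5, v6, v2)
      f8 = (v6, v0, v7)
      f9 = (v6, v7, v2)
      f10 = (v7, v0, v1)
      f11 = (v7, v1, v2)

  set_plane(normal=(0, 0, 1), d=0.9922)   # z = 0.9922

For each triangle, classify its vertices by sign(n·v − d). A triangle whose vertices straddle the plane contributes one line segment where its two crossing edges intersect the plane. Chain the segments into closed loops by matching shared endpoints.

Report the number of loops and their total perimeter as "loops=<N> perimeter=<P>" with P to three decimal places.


Straddling triangles (6 of 12):
  (v1,v3,v2) [--+] → (0.384167, 0.665364, 0.9922)–(0.768334, 0, 0.9922)  len=0.7683
  (v3,v4,v2) [--+] → (-0.384167, 0.665364, 0.9922)–(0.384167, 0.665364, 0.9922)  len=0.7683
  (v4,v5,v2) [--+] → (-0.768334, 0, 0.9922)–(-0.384167, 0.665364, 0.9922)  len=0.7683
  (v5,v6,v2) [--+] → (-0.384167, -0.665364, 0.9922)–(-0.768334, 0, 0.9922)  len=0.7683
  (v6,v7,v2) [--+] → (0.384167, -0.665364, 0.9922)–(-0.384167, -0.665364, 0.9922)  len=0.7683
  (v7,v1,v2) [--+] → (0.768334, 0, 0.9922)–(0.384167, -0.665364, 0.9922)  len=0.7683

Chained into 1 loop(s):
  loop 1: 6 segments, perimeter = 4.6099
Total perimeter = 4.610

loops=1 perimeter=4.610


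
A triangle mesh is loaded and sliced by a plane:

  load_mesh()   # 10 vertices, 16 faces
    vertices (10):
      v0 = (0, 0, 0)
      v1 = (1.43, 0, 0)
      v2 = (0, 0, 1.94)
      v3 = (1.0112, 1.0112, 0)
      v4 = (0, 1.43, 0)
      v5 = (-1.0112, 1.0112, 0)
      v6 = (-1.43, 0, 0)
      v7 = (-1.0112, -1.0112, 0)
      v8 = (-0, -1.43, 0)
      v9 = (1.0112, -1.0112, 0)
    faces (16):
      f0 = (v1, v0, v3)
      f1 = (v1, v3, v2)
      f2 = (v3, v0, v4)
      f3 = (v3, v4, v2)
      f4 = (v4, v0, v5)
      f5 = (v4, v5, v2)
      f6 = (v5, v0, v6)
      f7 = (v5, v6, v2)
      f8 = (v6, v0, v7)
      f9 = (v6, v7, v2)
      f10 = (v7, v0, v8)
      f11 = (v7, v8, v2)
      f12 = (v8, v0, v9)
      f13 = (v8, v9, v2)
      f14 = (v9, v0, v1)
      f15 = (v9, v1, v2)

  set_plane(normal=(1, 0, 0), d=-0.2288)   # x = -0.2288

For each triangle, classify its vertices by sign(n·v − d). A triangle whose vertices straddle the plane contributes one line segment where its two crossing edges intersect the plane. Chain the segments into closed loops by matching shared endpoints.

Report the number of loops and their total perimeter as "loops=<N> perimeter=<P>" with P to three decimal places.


Straddling triangles (8 of 16):
  (v4,v0,v5) [++-] → (-0.2288, 0.2288, 0)–(-0.2288, 1.33524, 0)  len=1.1064
  (v4,v5,v2) [+-+] → (-0.2288, 1.33524, 0)–(-0.2288, 0.2288, 1.50104)  len=1.8648
  (v5,v0,v6) [-+-] → (-0.2288, 0.2288, 0)–(-0.2288, 0, 0)  len=0.2288
  (v5,v6,v2) [--+] → (-0.2288, 0, 1.6296)–(-0.2288, 0.2288, 1.50104)  len=0.2624
  (v6,v0,v7) [-+-] → (-0.2288, 0, 0)–(-0.2288, -0.2288, 0)  len=0.2288
  (v6,v7,v2) [--+] → (-0.2288, -0.2288, 1.50104)–(-0.2288, 0, 1.6296)  len=0.2624
  (v7,v0,v8) [-++] → (-0.2288, -0.2288, 0)–(-0.2288, -1.33524, 0)  len=1.1064
  (v7,v8,v2) [-++] → (-0.2288, -1.33524, 0)–(-0.2288, -0.2288, 1.50104)  len=1.8648

Chained into 1 loop(s):
  loop 1: 8 segments, perimeter = 6.9249
Total perimeter = 6.925

loops=1 perimeter=6.925


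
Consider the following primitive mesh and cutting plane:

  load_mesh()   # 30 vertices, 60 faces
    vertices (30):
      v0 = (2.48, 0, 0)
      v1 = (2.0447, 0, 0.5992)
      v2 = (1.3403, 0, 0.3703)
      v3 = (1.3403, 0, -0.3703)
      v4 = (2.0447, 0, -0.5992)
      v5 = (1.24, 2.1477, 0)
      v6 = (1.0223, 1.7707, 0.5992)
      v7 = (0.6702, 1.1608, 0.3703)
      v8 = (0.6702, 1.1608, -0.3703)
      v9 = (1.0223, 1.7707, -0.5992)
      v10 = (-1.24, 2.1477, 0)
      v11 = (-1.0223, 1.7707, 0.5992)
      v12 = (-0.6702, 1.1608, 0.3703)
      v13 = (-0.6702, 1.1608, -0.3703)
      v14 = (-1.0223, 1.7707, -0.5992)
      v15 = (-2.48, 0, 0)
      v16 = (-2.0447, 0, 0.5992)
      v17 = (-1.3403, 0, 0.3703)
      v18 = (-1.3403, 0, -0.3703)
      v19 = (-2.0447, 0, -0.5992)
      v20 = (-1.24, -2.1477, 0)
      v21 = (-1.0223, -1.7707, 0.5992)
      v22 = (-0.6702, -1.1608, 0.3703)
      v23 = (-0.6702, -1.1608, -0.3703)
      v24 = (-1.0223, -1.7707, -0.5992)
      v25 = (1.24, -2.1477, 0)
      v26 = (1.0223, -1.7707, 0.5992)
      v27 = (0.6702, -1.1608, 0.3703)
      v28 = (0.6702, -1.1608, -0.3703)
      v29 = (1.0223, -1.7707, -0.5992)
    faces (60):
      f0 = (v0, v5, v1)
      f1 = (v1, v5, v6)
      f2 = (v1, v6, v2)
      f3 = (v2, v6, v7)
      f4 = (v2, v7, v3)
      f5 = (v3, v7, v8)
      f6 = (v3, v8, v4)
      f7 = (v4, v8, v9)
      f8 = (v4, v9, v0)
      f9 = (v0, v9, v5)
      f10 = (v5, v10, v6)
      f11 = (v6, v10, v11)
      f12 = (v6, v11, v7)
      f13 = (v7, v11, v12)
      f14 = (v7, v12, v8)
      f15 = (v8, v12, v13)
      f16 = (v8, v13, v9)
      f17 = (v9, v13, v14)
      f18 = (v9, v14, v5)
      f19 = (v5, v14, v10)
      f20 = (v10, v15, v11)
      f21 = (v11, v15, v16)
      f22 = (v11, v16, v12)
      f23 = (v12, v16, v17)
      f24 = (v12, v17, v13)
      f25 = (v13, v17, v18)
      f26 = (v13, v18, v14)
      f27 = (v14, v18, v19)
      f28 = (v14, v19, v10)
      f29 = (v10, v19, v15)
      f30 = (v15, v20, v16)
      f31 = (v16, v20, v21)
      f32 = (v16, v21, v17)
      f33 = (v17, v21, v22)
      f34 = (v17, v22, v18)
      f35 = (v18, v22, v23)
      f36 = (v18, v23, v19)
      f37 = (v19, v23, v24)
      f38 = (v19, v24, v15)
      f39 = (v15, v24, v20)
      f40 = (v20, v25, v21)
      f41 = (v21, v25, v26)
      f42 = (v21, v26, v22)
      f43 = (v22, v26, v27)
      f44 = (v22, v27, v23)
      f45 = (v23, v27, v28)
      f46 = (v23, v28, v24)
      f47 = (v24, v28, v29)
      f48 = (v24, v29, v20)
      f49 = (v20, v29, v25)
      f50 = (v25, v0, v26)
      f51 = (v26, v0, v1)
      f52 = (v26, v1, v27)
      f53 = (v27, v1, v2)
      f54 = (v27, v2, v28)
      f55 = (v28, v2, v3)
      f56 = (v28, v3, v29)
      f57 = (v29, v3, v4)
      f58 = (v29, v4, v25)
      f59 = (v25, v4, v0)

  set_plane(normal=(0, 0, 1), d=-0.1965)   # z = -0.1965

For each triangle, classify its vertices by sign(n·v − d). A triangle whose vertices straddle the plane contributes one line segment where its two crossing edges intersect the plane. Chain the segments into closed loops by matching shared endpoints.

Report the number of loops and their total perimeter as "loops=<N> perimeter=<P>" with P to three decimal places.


loops=2 perimeter=22.065

Straddling triangles (24 of 60):
  (v2,v7,v3) [++-] → (1.18304, 0.27241, -0.1965)–(1.3403, 0, -0.1965)  len=0.3145
  (v3,v7,v8) [-+-] → (1.18304, 0.27241, -0.1965)–(0.6702, 1.1608, -0.1965)  len=1.0258
  (v4,v9,v0) [--+] → (2.00197, 0.580678, -0.1965)–(2.33725, 0, -0.1965)  len=0.6705
  (v0,v9,v5) [+-+] → (2.00197, 0.580678, -0.1965)–(1.16861, 2.02407, -0.1965)  len=1.6667
  (v7,v12,v8) [++-] → (0.355642, 1.1608, -0.1965)–(0.6702, 1.1608, -0.1965)  len=0.3146
  (v8,v12,v13) [-+-] → (0.355642, 1.1608, -0.1965)–(-0.6702, 1.1608, -0.1965)  len=1.0258
  (v9,v14,v5) [--+] → (0.498108, 2.02407, -0.1965)–(1.16861, 2.02407, -0.1965)  len=0.6705
  (v5,v14,v10) [+-+] → (0.498108, 2.02407, -0.1965)–(-1.16861, 2.02407, -0.1965)  len=1.6667
  (v12,v17,v13) [++-] → (-0.827455, 0.88839, -0.1965)–(-0.6702, 1.1608, -0.1965)  len=0.3145
  (v13,v17,v18) [-+-] → (-0.827455, 0.88839, -0.1965)–(-1.3403, 0, -0.1965)  len=1.0258
  (v14,v19,v10) [--+] → (-1.50389, 1.44339, -0.1965)–(-1.16861, 2.02407, -0.1965)  len=0.6705
  (v10,v19,v15) [+-+] → (-1.50389, 1.44339, -0.1965)–(-2.33725, 0, -0.1965)  len=1.6667
  (v17,v22,v18) [++-] → (-1.18304, -0.27241, -0.1965)–(-1.3403, 0, -0.1965)  len=0.3145
  (v18,v22,v23) [-+-] → (-1.18304, -0.27241, -0.1965)–(-0.6702, -1.1608, -0.1965)  len=1.0258
  (v19,v24,v15) [--+] → (-2.00197, -0.580678, -0.1965)–(-2.33725, 0, -0.1965)  len=0.6705
  (v15,v24,v20) [+-+] → (-2.00197, -0.580678, -0.1965)–(-1.16861, -2.02407, -0.1965)  len=1.6667
  (v22,v27,v23) [++-] → (-0.355642, -1.1608, -0.1965)–(-0.6702, -1.1608, -0.1965)  len=0.3146
  (v23,v27,v28) [-+-] → (-0.355642, -1.1608, -0.1965)–(0.6702, -1.1608, -0.1965)  len=1.0258
  (v24,v29,v20) [--+] → (-0.498108, -2.02407, -0.1965)–(-1.16861, -2.02407, -0.1965)  len=0.6705
  (v20,v29,v25) [+-+] → (-0.498108, -2.02407, -0.1965)–(1.16861, -2.02407, -0.1965)  len=1.6667
  (v27,v2,v28) [++-] → (0.827455, -0.88839, -0.1965)–(0.6702, -1.1608, -0.1965)  len=0.3145
  (v28,v2,v3) [-+-] → (0.827455, -0.88839, -0.1965)–(1.3403, 0, -0.1965)  len=1.0258
  (v29,v4,v25) [--+] → (1.50389, -1.44339, -0.1965)–(1.16861, -2.02407, -0.1965)  len=0.6705
  (v25,v4,v0) [+-+] → (1.50389, -1.44339, -0.1965)–(2.33725, 0, -0.1965)  len=1.6667

Chained into 2 loop(s):
  loop 1: 12 segments, perimeter = 8.0421
  loop 2: 12 segments, perimeter = 14.0233
Total perimeter = 22.065


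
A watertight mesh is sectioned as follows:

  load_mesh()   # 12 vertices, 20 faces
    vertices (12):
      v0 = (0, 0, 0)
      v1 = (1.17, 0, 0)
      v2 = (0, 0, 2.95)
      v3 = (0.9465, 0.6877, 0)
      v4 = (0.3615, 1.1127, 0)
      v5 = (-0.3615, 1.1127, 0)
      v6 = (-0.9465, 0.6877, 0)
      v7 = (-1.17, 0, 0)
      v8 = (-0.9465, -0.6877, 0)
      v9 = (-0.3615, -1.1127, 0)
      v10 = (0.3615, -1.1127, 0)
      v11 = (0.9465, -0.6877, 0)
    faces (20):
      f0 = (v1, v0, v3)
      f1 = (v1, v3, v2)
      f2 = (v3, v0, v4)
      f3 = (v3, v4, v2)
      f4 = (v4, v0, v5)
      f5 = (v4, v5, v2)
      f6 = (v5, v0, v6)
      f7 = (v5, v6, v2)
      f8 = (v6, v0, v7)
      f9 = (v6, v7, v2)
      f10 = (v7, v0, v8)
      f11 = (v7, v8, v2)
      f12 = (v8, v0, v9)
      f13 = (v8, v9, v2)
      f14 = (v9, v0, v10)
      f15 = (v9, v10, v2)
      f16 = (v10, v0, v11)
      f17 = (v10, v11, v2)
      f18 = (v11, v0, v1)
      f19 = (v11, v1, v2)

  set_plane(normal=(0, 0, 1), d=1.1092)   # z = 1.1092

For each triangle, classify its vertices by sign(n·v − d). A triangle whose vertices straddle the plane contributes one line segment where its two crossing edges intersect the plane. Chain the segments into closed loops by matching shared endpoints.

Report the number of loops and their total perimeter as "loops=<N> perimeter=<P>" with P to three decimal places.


Straddling triangles (10 of 20):
  (v1,v3,v2) [--+] → (0.590616, 0.429125, 1.1092)–(0.73008, 0, 1.1092)  len=0.4512
  (v3,v4,v2) [--+] → (0.225576, 0.694325, 1.1092)–(0.590616, 0.429125, 1.1092)  len=0.4512
  (v4,v5,v2) [--+] → (-0.225576, 0.694325, 1.1092)–(0.225576, 0.694325, 1.1092)  len=0.4512
  (v5,v6,v2) [--+] → (-0.590616, 0.429125, 1.1092)–(-0.225576, 0.694325, 1.1092)  len=0.4512
  (v6,v7,v2) [--+] → (-0.73008, 0, 1.1092)–(-0.590616, 0.429125, 1.1092)  len=0.4512
  (v7,v8,v2) [--+] → (-0.590616, -0.429125, 1.1092)–(-0.73008, 0, 1.1092)  len=0.4512
  (v8,v9,v2) [--+] → (-0.225576, -0.694325, 1.1092)–(-0.590616, -0.429125, 1.1092)  len=0.4512
  (v9,v10,v2) [--+] → (0.225576, -0.694325, 1.1092)–(-0.225576, -0.694325, 1.1092)  len=0.4512
  (v10,v11,v2) [--+] → (0.590616, -0.429125, 1.1092)–(0.225576, -0.694325, 1.1092)  len=0.4512
  (v11,v1,v2) [--+] → (0.73008, 0, 1.1092)–(0.590616, -0.429125, 1.1092)  len=0.4512

Chained into 1 loop(s):
  loop 1: 10 segments, perimeter = 4.5120
Total perimeter = 4.512

loops=1 perimeter=4.512


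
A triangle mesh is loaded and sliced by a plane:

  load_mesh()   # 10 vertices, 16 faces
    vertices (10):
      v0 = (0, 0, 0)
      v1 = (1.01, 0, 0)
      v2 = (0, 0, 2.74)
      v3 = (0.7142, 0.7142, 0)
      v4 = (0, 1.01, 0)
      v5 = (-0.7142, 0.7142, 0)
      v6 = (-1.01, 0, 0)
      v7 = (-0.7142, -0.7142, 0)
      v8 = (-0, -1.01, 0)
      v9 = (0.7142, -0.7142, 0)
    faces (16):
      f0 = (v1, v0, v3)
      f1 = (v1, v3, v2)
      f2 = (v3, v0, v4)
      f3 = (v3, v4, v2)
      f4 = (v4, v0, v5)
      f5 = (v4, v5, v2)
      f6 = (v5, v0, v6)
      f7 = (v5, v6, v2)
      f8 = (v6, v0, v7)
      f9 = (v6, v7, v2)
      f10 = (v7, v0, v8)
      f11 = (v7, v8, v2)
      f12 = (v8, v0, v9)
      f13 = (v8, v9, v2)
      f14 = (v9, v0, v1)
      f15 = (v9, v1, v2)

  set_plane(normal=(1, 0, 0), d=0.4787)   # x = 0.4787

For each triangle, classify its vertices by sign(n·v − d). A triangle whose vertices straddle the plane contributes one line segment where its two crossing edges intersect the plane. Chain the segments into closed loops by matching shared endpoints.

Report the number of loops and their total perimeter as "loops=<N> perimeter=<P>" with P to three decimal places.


loops=1 perimeter=4.989

Straddling triangles (8 of 16):
  (v1,v0,v3) [+-+] → (0.4787, 0, 0)–(0.4787, 0.4787, 0)  len=0.4787
  (v1,v3,v2) [++-] → (0.4787, 0.4787, 0.903486)–(0.4787, 0, 1.44135)  len=0.7200
  (v3,v0,v4) [+--] → (0.4787, 0.4787, 0)–(0.4787, 0.811737, 0)  len=0.3330
  (v3,v4,v2) [+--] → (0.4787, 0.811737, 0)–(0.4787, 0.4787, 0.903486)  len=0.9629
  (v8,v0,v9) [--+] → (0.4787, -0.4787, 0)–(0.4787, -0.811737, 0)  len=0.3330
  (v8,v9,v2) [-+-] → (0.4787, -0.811737, 0)–(0.4787, -0.4787, 0.903486)  len=0.9629
  (v9,v0,v1) [+-+] → (0.4787, -0.4787, 0)–(0.4787, 0, 0)  len=0.4787
  (v9,v1,v2) [++-] → (0.4787, 0, 1.44135)–(0.4787, -0.4787, 0.903486)  len=0.7200

Chained into 1 loop(s):
  loop 1: 8 segments, perimeter = 4.9894
Total perimeter = 4.989
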